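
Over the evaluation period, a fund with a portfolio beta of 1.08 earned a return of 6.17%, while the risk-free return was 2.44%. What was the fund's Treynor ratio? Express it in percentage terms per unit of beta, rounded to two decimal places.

3.45%

Treynor = (R_P − R_f) / β_P = (6.17% − 2.44%) / 1.0800 = 3.73% / 1.0800 = 3.45%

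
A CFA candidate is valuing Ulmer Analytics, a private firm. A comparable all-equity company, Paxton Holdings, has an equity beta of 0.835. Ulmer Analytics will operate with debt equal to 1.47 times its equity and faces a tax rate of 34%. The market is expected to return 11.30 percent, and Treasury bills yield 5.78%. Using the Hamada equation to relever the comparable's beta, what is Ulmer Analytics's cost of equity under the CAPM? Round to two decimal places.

β_L = β_U × [1 + (1 − t)(D/E)] = 0.835 × [1 + (1 − 0.34) × 1.47]
    = 0.835 × [1 + 0.66 × 1.47] = 0.835 × 1.9702 = 1.6451
MRP = 11.30% − 5.78% = 5.52%
E(R) = R_f + β_L × MRP = 5.78% + 1.6451 × 5.52% = 14.86%

14.86%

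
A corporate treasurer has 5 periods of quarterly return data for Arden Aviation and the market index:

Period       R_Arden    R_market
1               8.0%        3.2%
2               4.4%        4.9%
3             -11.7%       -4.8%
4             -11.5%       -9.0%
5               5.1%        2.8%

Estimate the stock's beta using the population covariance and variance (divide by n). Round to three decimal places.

1.508

Mean R_i = (8.0 + 4.4 − 11.7 − 11.5 + 5.1) / 5 = -1.1400%
Mean R_m = (3.2 + 4.9 − 4.8 − 9.0 + 2.8) / 5 = -0.5800%
Σ(R_i − R̄_i)(R_m − R̄_m) = 217.7940  ⇒  Cov = 217.7940 / 5 = 43.5588
Σ(R_m − R̄_m)² = 144.4480  ⇒  Var(R_m) = 144.4480 / 5 = 28.8896
β = Cov / Var(R_m) = 43.5588 / 28.8896 = 1.5078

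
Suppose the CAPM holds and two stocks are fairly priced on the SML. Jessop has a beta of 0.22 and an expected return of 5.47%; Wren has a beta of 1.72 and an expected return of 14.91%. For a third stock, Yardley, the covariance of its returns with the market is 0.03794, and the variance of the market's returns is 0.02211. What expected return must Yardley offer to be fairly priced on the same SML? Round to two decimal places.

MRP = (14.91% − 5.47%) / (1.72 − 0.22) = 6.2933%
R_f = 5.47% − 0.22 × 6.2933% = 4.0855%
β_Yardley = Cov / Var(R_m) = 0.03794 / 0.02211 = 1.7160
E(R_Yardley) = R_f + β × MRP = 4.0855% + 1.7160 × 6.2933% = 14.88%

14.88%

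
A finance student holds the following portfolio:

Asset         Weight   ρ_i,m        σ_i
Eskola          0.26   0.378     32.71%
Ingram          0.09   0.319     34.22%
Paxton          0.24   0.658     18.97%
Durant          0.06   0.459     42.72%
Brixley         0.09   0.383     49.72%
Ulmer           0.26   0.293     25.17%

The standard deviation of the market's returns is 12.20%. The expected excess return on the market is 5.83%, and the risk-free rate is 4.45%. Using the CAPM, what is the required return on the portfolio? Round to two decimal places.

10.18%

β_Eskola = 0.378 × 32.71% / 12.20% = 1.0135
β_Ingram = 0.319 × 34.22% / 12.20% = 0.8948
β_Paxton = 0.658 × 18.97% / 12.20% = 1.0231
β_Durant = 0.459 × 42.72% / 12.20% = 1.6073
β_Brixley = 0.383 × 49.72% / 12.20% = 1.5609
β_Ulmer = 0.293 × 25.17% / 12.20% = 0.6045
β_P = Σ w_i β_i = 0.26×1.0135 + 0.09×0.8948 + 0.24×1.0231 + 0.06×1.6073 + 0.09×1.5609 + 0.26×0.6045 = 0.9837
E(R_P) = R_f + β_P × MRP = 4.45% + 0.9837 × 5.83% = 10.18%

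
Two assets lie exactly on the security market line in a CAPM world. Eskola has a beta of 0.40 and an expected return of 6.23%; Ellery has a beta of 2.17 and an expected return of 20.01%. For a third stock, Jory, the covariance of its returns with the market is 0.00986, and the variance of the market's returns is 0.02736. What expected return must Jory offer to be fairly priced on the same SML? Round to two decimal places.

MRP = (20.01% − 6.23%) / (2.17 − 0.40) = 7.7853%
R_f = 6.23% − 0.40 × 7.7853% = 3.1159%
β_Jory = Cov / Var(R_m) = 0.00986 / 0.02736 = 0.3604
E(R_Jory) = R_f + β × MRP = 3.1159% + 0.3604 × 7.7853% = 5.92%

5.92%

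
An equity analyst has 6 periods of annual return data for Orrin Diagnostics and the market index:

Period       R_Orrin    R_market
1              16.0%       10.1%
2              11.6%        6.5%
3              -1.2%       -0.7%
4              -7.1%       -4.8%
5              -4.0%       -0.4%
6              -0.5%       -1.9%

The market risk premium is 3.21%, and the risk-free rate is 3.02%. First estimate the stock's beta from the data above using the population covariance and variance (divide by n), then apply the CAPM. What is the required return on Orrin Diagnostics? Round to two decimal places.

Mean R_i = (16.0 + 11.6 − 1.2 − 7.1 − 4.0 − 0.5) / 6 = 2.4667%
Mean R_m = (10.1 + 6.5 − 0.7 − 4.8 − 0.4 − 1.9) / 6 = 1.4667%
Σ(R_i − R̄_i)(R_m − R̄_m) = 252.7633  ⇒  Cov = 252.7633 / 6 = 42.1272
Σ(R_m − R̄_m)² = 158.6533  ⇒  Var(R_m) = 158.6533 / 6 = 26.4422
β = Cov / Var(R_m) = 42.1272 / 26.4422 = 1.5932
E(R) = R_f + β × MRP = 3.02% + 1.5932 × 3.21% = 8.13%

8.13%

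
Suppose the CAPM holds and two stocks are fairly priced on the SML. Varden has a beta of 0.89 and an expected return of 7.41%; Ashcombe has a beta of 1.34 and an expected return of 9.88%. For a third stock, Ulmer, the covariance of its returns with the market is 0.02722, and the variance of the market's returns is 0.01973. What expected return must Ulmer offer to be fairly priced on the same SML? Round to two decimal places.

10.10%

MRP = (9.88% − 7.41%) / (1.34 − 0.89) = 5.4889%
R_f = 7.41% − 0.89 × 5.4889% = 2.5249%
β_Ulmer = Cov / Var(R_m) = 0.02722 / 0.01973 = 1.3796
E(R_Ulmer) = R_f + β × MRP = 2.5249% + 1.3796 × 5.4889% = 10.10%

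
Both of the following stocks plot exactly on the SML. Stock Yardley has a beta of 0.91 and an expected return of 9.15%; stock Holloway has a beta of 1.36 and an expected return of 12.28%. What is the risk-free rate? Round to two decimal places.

Both satisfy E(R) = R_f + β·MRP, so the slope of the SML is
MRP = (12.28% − 9.15%) / (1.36 − 0.91) = 3.13% / 0.45 = 6.9556%
R_f = E(R_Yardley) − β_Yardley·MRP = 9.15% − 0.91 × 6.9556% = 2.8204%

2.82%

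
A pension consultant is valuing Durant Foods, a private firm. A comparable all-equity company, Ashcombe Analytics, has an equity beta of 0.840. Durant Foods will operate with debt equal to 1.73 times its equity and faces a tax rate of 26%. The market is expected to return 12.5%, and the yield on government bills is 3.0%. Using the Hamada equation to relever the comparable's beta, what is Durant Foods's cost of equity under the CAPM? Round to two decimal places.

β_L = β_U × [1 + (1 − t)(D/E)] = 0.840 × [1 + (1 − 0.26) × 1.73]
    = 0.840 × [1 + 0.74 × 1.73] = 0.840 × 2.2802 = 1.9154
MRP = 12.5% − 3.0% = 9.50%
E(R) = R_f + β_L × MRP = 3.0% + 1.9154 × 9.5% = 21.20%

21.20%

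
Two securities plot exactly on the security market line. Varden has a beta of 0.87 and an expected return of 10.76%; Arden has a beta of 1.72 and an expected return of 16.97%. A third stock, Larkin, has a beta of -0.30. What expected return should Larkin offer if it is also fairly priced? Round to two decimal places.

2.21%

MRP (SML slope) = (16.97% − 10.76%) / (1.72 − 0.87) = 6.21% / 0.85 = 7.3059%
R_f (intercept) = 10.76% − 0.87 × 7.3059% = 4.4039%
E(R_Larkin) = R_f + β × MRP = 4.4039% + -0.30 × 7.3059% = 2.21%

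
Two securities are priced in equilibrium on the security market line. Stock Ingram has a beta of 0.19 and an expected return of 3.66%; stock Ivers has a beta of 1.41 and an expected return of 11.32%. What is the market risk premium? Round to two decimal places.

Both satisfy E(R) = R_f + β·MRP, so the slope of the SML is
MRP = (11.32% − 3.66%) / (1.41 − 0.19) = 7.66% / 1.22 = 6.2787%

6.28%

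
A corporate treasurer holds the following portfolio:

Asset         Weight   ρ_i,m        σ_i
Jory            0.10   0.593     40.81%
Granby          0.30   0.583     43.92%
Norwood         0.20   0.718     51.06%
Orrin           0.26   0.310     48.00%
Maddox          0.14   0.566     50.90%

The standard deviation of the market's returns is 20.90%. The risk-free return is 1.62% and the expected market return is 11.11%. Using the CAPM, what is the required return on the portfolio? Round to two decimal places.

13.12%

β_Jory = 0.593 × 40.81% / 20.90% = 1.1579
β_Granby = 0.583 × 43.92% / 20.90% = 1.2251
β_Norwood = 0.718 × 51.06% / 20.90% = 1.7541
β_Orrin = 0.310 × 48.00% / 20.90% = 0.7120
β_Maddox = 0.566 × 50.90% / 20.90% = 1.3784
β_P = Σ w_i β_i = 0.10×1.1579 + 0.30×1.2251 + 0.20×1.7541 + 0.26×0.7120 + 0.14×1.3784 = 1.2122
MRP = 11.11% − 1.62% = 9.49%
E(R_P) = R_f + β_P × MRP = 1.62% + 1.2122 × 9.49% = 13.12%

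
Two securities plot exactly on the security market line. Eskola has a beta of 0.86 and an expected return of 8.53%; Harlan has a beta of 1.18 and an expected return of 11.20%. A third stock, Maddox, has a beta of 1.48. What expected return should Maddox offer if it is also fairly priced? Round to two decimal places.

MRP (SML slope) = (11.20% − 8.53%) / (1.18 − 0.86) = 2.67% / 0.32 = 8.3438%
R_f (intercept) = 8.53% − 0.86 × 8.3438% = 1.3543%
E(R_Maddox) = R_f + β × MRP = 1.3543% + 1.48 × 8.3438% = 13.70%

13.70%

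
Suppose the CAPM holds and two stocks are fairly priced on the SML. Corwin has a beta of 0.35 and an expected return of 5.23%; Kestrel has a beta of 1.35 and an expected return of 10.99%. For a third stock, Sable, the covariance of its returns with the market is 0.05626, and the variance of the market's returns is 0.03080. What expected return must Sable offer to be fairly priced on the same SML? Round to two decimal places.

MRP = (10.99% − 5.23%) / (1.35 − 0.35) = 5.7600%
R_f = 5.23% − 0.35 × 5.7600% = 3.2140%
β_Sable = Cov / Var(R_m) = 0.05626 / 0.03080 = 1.8266
E(R_Sable) = R_f + β × MRP = 3.2140% + 1.8266 × 5.7600% = 13.74%

13.74%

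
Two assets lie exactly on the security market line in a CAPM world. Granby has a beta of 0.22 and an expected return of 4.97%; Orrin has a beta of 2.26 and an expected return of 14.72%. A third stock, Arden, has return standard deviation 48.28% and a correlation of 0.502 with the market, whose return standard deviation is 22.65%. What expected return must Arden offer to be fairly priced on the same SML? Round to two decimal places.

MRP = (14.72% − 4.97%) / (2.26 − 0.22) = 4.7794%
R_f = 4.97% − 0.22 × 4.7794% = 3.9185%
β_Arden = ρ·σ_i/σ_m = 0.502 × 48.28 / 22.65 = 1.0700
E(R_Arden) = R_f + β × MRP = 3.9185% + 1.0700 × 4.7794% = 9.03%

9.03%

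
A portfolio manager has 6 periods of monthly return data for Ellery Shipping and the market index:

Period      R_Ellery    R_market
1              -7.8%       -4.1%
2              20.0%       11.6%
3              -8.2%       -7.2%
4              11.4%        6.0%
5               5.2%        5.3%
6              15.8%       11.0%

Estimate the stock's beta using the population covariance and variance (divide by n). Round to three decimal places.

Mean R_i = (-7.8 + 20.0 − 8.2 + 11.4 + 5.2 + 15.8) / 6 = 6.0667%
Mean R_m = (-4.1 + 11.6 − 7.2 + 6.0 + 5.3 + 11.0) / 6 = 3.7667%
Σ(R_i − R̄_i)(R_m − R̄_m) = 455.6733  ⇒  Cov = 455.6733 / 6 = 75.9456
Σ(R_m − R̄_m)² = 303.1733  ⇒  Var(R_m) = 303.1733 / 6 = 50.5289
β = Cov / Var(R_m) = 75.9456 / 50.5289 = 1.5030

1.503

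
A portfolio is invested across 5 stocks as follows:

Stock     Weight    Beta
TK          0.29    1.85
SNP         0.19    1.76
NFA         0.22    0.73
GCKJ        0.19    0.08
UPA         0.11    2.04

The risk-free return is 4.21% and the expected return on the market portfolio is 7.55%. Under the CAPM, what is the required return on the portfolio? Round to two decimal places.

8.46%

β_P = Σ w_i β_i = 0.29×1.85 + 0.19×1.76 + 0.22×0.73 + 0.19×0.08 + 0.11×2.04 = 1.2711
MRP = 7.55% − 4.21% = 3.34%
E(R_P) = R_f + β_P × MRP = 4.21% + 1.2711 × 3.34% = 8.46%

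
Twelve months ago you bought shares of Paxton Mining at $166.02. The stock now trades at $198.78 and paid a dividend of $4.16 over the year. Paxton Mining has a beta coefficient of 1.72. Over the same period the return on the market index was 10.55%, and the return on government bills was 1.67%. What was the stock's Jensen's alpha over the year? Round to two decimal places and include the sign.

Realised HPR = (P1 + D1 − P0) / P0 = (198.78 + 4.16 − 166.02) / 166.02 = 36.92 / 166.02 = 22.2383%
MRP = 10.55% − 1.67% = 8.88%
CAPM required = R_f + β·MRP = 1.67% + 1.72 × 8.88% = 16.9436%
α = realised − required = 22.2383% − 16.9436% = +5.29%

+5.29%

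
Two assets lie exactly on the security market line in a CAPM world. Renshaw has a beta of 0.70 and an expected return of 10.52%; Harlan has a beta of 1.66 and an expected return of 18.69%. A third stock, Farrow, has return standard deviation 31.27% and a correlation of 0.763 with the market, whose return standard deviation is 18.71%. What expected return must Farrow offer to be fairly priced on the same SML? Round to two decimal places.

MRP = (18.69% − 10.52%) / (1.66 − 0.70) = 8.5104%
R_f = 10.52% − 0.70 × 8.5104% = 4.5627%
β_Farrow = ρ·σ_i/σ_m = 0.763 × 31.27 / 18.71 = 1.2752
E(R_Farrow) = R_f + β × MRP = 4.5627% + 1.2752 × 8.5104% = 15.42%

15.42%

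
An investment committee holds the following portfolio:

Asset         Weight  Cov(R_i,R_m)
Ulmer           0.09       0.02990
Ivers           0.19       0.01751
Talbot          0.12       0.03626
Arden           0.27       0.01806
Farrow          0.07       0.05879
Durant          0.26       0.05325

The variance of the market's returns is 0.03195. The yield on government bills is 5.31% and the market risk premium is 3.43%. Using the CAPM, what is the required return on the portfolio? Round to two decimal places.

β_Ulmer = 0.02990 / 0.03195 = 0.9358
β_Ivers = 0.01751 / 0.03195 = 0.5480
β_Talbot = 0.03626 / 0.03195 = 1.1349
β_Arden = 0.01806 / 0.03195 = 0.5653
β_Farrow = 0.05879 / 0.03195 = 1.8401
β_Durant = 0.05325 / 0.03195 = 1.6667
β_P = Σ w_i β_i = 0.09×0.9358 + 0.19×0.5480 + 0.12×1.1349 + 0.27×0.5653 + 0.07×1.8401 + 0.26×1.6667 = 1.0393
E(R_P) = R_f + β_P × MRP = 5.31% + 1.0393 × 3.43% = 8.87%

8.87%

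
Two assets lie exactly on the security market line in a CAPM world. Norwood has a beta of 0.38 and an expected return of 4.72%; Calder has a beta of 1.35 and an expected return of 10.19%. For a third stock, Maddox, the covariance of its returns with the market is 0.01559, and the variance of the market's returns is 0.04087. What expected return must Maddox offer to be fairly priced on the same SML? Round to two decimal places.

MRP = (10.19% − 4.72%) / (1.35 − 0.38) = 5.6392%
R_f = 4.72% − 0.38 × 5.6392% = 2.5771%
β_Maddox = Cov / Var(R_m) = 0.01559 / 0.04087 = 0.3815
E(R_Maddox) = R_f + β × MRP = 2.5771% + 0.3815 × 5.6392% = 4.73%

4.73%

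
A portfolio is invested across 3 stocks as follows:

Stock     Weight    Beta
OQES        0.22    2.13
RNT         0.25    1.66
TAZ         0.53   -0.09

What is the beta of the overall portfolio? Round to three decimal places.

β_P = Σ w_i β_i = 0.22×2.13 + 0.25×1.66 + 0.53×-0.09 = 0.8359

0.836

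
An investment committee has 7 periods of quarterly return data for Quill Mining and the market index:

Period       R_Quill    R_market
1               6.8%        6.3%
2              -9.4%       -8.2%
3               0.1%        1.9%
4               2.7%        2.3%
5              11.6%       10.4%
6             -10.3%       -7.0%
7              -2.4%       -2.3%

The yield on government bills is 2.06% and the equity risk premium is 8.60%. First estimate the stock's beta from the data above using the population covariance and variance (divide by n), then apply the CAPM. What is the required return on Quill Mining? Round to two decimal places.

12.16%

Mean R_i = (6.8 − 9.4 + 0.1 + 2.7 + 11.6 − 10.3 − 2.4) / 7 = -0.1286%
Mean R_m = (6.3 − 8.2 + 1.9 + 2.3 + 10.4 − 7.0 − 2.3) / 7 = 0.4857%
Σ(R_i − R̄_i)(R_m − R̄_m) = 325.0171  ⇒  Cov = 325.0171 / 7 = 46.4310
Σ(R_m − R̄_m)² = 276.6286  ⇒  Var(R_m) = 276.6286 / 7 = 39.5184
β = Cov / Var(R_m) = 46.4310 / 39.5184 = 1.1749
E(R) = R_f + β × MRP = 2.06% + 1.1749 × 8.60% = 12.16%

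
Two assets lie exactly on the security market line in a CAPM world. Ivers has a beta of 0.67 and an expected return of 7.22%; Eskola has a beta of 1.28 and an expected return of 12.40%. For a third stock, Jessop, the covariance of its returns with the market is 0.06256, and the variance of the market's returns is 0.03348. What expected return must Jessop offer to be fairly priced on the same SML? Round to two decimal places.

MRP = (12.40% − 7.22%) / (1.28 − 0.67) = 8.4918%
R_f = 7.22% − 0.67 × 8.4918% = 1.5305%
β_Jessop = Cov / Var(R_m) = 0.06256 / 0.03348 = 1.8686
E(R_Jessop) = R_f + β × MRP = 1.5305% + 1.8686 × 8.4918% = 17.40%

17.40%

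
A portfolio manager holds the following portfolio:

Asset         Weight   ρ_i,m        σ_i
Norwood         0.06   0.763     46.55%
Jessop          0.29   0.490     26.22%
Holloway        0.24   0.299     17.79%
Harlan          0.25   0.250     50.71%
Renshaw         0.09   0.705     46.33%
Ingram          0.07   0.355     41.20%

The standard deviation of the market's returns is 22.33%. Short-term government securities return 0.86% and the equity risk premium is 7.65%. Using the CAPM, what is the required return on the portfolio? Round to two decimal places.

β_Norwood = 0.763 × 46.55% / 22.33% = 1.5906
β_Jessop = 0.490 × 26.22% / 22.33% = 0.5754
β_Holloway = 0.299 × 17.79% / 22.33% = 0.2382
β_Harlan = 0.250 × 50.71% / 22.33% = 0.5677
β_Renshaw = 0.705 × 46.33% / 22.33% = 1.4627
β_Ingram = 0.355 × 41.20% / 22.33% = 0.6550
β_P = Σ w_i β_i = 0.06×1.5906 + 0.29×0.5754 + 0.24×0.2382 + 0.25×0.5677 + 0.09×1.4627 + 0.07×0.6550 = 0.6389
E(R_P) = R_f + β_P × MRP = 0.86% + 0.6389 × 7.65% = 5.75%

5.75%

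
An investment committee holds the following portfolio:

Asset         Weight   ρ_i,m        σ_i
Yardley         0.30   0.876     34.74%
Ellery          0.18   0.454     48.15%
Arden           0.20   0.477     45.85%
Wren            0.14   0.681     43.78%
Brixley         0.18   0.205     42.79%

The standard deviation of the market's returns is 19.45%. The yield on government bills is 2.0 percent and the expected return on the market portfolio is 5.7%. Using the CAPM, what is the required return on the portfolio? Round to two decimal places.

6.41%

β_Yardley = 0.876 × 34.74% / 19.45% = 1.5646
β_Ellery = 0.454 × 48.15% / 19.45% = 1.1239
β_Arden = 0.477 × 45.85% / 19.45% = 1.1244
β_Wren = 0.681 × 43.78% / 19.45% = 1.5329
β_Brixley = 0.205 × 42.79% / 19.45% = 0.4510
β_P = Σ w_i β_i = 0.30×1.5646 + 0.18×1.1239 + 0.20×1.1244 + 0.14×1.5329 + 0.18×0.4510 = 1.1923
MRP = 5.7% − 2.0% = 3.70%
E(R_P) = R_f + β_P × MRP = 2.0% + 1.1923 × 3.7% = 6.41%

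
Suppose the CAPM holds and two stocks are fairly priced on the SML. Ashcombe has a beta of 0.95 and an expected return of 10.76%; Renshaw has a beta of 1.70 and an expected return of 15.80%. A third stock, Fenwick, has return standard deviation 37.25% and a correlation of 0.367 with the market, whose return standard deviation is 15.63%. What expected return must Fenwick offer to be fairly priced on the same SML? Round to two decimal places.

MRP = (15.80% − 10.76%) / (1.70 − 0.95) = 6.7200%
R_f = 10.76% − 0.95 × 6.7200% = 4.3760%
β_Fenwick = ρ·σ_i/σ_m = 0.367 × 37.25 / 15.63 = 0.8746
E(R_Fenwick) = R_f + β × MRP = 4.3760% + 0.8746 × 6.7200% = 10.25%

10.25%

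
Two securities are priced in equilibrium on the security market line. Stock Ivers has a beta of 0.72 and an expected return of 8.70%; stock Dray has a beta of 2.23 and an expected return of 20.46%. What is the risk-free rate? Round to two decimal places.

3.09%

Both satisfy E(R) = R_f + β·MRP, so the slope of the SML is
MRP = (20.46% − 8.70%) / (2.23 − 0.72) = 11.76% / 1.51 = 7.7881%
R_f = E(R_Ivers) − β_Ivers·MRP = 8.70% − 0.72 × 7.7881% = 3.0926%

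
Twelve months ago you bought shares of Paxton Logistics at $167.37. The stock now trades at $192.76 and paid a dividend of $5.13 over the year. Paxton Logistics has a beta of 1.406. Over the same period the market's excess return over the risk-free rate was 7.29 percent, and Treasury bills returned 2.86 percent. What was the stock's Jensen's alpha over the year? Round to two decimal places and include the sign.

+5.13%

Realised HPR = (P1 + D1 − P0) / P0 = (192.76 + 5.13 − 167.37) / 167.37 = 30.52 / 167.37 = 18.2350%
CAPM required = R_f + β·MRP = 2.86% + 1.406 × 7.29% = 13.10974%
α = realised − required = 18.2350% − 13.10974% = +5.13%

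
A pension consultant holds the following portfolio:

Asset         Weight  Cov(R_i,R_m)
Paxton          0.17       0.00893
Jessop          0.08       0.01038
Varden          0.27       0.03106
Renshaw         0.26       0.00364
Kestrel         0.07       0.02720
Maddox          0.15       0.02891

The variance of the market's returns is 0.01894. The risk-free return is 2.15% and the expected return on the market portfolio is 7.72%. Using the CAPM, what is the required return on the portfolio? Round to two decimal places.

7.42%

β_Paxton = 0.00893 / 0.01894 = 0.4715
β_Jessop = 0.01038 / 0.01894 = 0.5480
β_Varden = 0.03106 / 0.01894 = 1.6399
β_Renshaw = 0.00364 / 0.01894 = 0.1922
β_Kestrel = 0.02720 / 0.01894 = 1.4361
β_Maddox = 0.02891 / 0.01894 = 1.5264
β_P = Σ w_i β_i = 0.17×0.4715 + 0.08×0.5480 + 0.27×1.6399 + 0.26×0.1922 + 0.07×1.4361 + 0.15×1.5264 = 0.9462
MRP = 7.72% − 2.15% = 5.57%
E(R_P) = R_f + β_P × MRP = 2.15% + 0.9462 × 5.57% = 7.42%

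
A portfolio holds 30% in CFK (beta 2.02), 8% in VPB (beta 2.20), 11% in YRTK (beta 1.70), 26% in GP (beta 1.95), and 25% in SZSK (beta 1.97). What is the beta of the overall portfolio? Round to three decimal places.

β_P = Σ w_i β_i = 0.30×2.02 + 0.08×2.20 + 0.11×1.70 + 0.26×1.95 + 0.25×1.97 = 1.9685

1.969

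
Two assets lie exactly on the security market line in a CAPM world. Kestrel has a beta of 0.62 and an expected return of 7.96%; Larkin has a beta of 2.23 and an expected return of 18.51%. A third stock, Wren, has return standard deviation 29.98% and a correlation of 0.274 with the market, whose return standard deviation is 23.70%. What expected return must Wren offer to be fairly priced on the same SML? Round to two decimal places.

6.17%

MRP = (18.51% − 7.96%) / (2.23 − 0.62) = 6.5528%
R_f = 7.96% − 0.62 × 6.5528% = 3.8973%
β_Wren = ρ·σ_i/σ_m = 0.274 × 29.98 / 23.70 = 0.3466
E(R_Wren) = R_f + β × MRP = 3.8973% + 0.3466 × 6.5528% = 6.17%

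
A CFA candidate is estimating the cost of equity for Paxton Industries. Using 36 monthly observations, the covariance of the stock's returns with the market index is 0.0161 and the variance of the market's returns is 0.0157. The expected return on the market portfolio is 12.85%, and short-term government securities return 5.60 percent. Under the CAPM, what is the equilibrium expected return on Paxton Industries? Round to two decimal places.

13.03%

β = Cov(R_i, R_m) / Var(R_m) = 0.0161 / 0.0157 = 1.0255
MRP = 12.85% − 5.60% = 7.25%
E(R) = R_f + β × MRP = 5.60% + 1.0255 × 7.25% = 13.03%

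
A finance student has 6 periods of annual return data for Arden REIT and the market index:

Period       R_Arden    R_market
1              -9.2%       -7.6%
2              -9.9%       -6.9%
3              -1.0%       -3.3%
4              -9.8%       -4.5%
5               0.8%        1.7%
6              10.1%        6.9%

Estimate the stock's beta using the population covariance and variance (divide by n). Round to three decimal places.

Mean R_i = (-9.2 − 9.9 − 1.0 − 9.8 + 0.8 + 10.1) / 6 = -3.1667%
Mean R_m = (-7.6 − 6.9 − 3.3 − 4.5 + 1.7 + 6.9) / 6 = -2.2833%
Σ(R_i − R̄_i)(R_m − R̄_m) = 213.2967  ⇒  Cov = 213.2967 / 6 = 35.5495
Σ(R_m − R̄_m)² = 155.7283  ⇒  Var(R_m) = 155.7283 / 6 = 25.9547
β = Cov / Var(R_m) = 35.5495 / 25.9547 = 1.3697

1.370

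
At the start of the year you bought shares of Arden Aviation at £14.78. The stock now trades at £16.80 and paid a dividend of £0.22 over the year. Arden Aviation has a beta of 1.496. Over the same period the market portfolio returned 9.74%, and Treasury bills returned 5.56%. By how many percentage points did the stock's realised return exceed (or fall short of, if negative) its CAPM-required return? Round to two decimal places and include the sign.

+3.34%

Realised HPR = (P1 + D1 − P0) / P0 = (16.80 + 0.22 − 14.78) / 14.78 = 2.24 / 14.78 = 15.1556%
MRP = 9.74% − 5.56% = 4.18%
CAPM required = R_f + β·MRP = 5.56% + 1.496 × 4.18% = 11.81328%
α = realised − required = 15.1556% − 11.81328% = +3.34%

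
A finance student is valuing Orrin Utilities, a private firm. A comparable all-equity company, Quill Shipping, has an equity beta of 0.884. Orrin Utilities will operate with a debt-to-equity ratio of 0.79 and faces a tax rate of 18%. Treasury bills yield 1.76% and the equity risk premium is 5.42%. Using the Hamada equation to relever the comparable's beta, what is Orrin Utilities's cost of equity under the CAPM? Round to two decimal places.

β_L = β_U × [1 + (1 − t)(D/E)] = 0.884 × [1 + (1 − 0.18) × 0.79]
    = 0.884 × [1 + 0.82 × 0.79] = 0.884 × 1.6478 = 1.4567
E(R) = R_f + β_L × MRP = 1.76% + 1.4567 × 5.42% = 9.66%

9.66%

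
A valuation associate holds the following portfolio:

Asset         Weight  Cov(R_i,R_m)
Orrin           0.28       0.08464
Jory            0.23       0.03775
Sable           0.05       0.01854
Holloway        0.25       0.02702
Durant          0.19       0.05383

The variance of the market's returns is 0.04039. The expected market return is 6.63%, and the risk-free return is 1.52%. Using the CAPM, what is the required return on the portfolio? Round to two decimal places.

7.88%

β_Orrin = 0.08464 / 0.04039 = 2.0956
β_Jory = 0.03775 / 0.04039 = 0.9346
β_Sable = 0.01854 / 0.04039 = 0.4590
β_Holloway = 0.02702 / 0.04039 = 0.6690
β_Durant = 0.05383 / 0.04039 = 1.3328
β_P = Σ w_i β_i = 0.28×2.0956 + 0.23×0.9346 + 0.05×0.4590 + 0.25×0.6690 + 0.19×1.3328 = 1.2452
MRP = 6.63% − 1.52% = 5.11%
E(R_P) = R_f + β_P × MRP = 1.52% + 1.2452 × 5.11% = 7.88%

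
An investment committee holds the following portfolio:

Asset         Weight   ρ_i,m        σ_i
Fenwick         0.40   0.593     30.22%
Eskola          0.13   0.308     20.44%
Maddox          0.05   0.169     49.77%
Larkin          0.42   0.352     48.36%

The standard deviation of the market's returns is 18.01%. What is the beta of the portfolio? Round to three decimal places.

0.864

β_Fenwick = 0.593 × 30.22% / 18.01% = 0.9950
β_Eskola = 0.308 × 20.44% / 18.01% = 0.3496
β_Maddox = 0.169 × 49.77% / 18.01% = 0.4670
β_Larkin = 0.352 × 48.36% / 18.01% = 0.9452
β_P = Σ w_i β_i = 0.40×0.9950 + 0.13×0.3496 + 0.05×0.4670 + 0.42×0.9452 = 0.8638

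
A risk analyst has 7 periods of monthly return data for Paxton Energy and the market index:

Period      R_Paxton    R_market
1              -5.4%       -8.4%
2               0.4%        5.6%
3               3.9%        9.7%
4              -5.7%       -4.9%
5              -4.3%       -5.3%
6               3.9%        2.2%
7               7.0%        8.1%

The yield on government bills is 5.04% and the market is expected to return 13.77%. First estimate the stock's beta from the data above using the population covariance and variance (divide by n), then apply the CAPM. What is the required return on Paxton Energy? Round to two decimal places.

Mean R_i = (-5.4 + 0.4 + 3.9 − 5.7 − 4.3 + 3.9 + 7.0) / 7 = -0.0286%
Mean R_m = (-8.4 + 5.6 + 9.7 − 4.9 − 5.3 + 2.2 + 8.1) / 7 = 1.0000%
Σ(R_i − R̄_i)(R_m − R̄_m) = 201.6300  ⇒  Cov = 201.6300 / 7 = 28.8043
Σ(R_m − R̄_m)² = 311.5600  ⇒  Var(R_m) = 311.5600 / 7 = 44.5086
β = Cov / Var(R_m) = 28.8043 / 44.5086 = 0.6472
MRP = 13.77% − 5.04% = 8.73%
E(R) = R_f + β × MRP = 5.04% + 0.6472 × 8.73% = 10.69%

10.69%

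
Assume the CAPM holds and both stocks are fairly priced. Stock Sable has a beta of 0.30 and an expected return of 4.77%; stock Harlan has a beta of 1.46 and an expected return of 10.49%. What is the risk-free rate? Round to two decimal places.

3.29%

Both satisfy E(R) = R_f + β·MRP, so the slope of the SML is
MRP = (10.49% − 4.77%) / (1.46 − 0.30) = 5.72% / 1.16 = 4.9310%
R_f = E(R_Sable) − β_Sable·MRP = 4.77% − 0.30 × 4.9310% = 3.2907%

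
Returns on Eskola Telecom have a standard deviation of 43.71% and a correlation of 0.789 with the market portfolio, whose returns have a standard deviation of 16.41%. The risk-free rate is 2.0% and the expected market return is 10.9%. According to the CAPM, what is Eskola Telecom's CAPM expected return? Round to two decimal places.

20.70%

β = ρ × σ_i / σ_m = 0.789 × 43.71% / 16.41% = 2.1016
MRP = 10.9% − 2.0% = 8.90%
E(R) = 2.0% + 2.1016 × 8.9% = 20.70%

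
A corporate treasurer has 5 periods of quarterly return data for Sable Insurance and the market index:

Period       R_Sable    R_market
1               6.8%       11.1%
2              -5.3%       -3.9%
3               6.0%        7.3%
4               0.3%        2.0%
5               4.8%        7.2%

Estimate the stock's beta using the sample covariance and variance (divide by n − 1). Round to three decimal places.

0.853

Mean R_i = (6.8 − 5.3 + 6.0 + 0.3 + 4.8) / 5 = 2.5200%
Mean R_m = (11.1 − 3.9 + 7.3 + 2.0 + 7.2) / 5 = 4.7400%
Σ(R_i − R̄_i)(R_m − R̄_m) = 115.3860  ⇒  Cov = 115.3860 / 4 = 28.8465
Σ(R_m − R̄_m)² = 135.2120  ⇒  Var(R_m) = 135.2120 / 4 = 33.8030
β = Cov / Var(R_m) = 28.8465 / 33.8030 = 0.8534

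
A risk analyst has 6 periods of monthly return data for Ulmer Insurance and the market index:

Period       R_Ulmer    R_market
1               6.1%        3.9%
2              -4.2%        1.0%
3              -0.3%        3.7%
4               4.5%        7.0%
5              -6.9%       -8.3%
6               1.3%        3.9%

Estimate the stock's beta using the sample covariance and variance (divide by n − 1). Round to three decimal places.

0.784

Mean R_i = (6.1 − 4.2 − 0.3 + 4.5 − 6.9 + 1.3) / 6 = 0.0833%
Mean R_m = (3.9 + 1.0 + 3.7 + 7.0 − 8.3 + 3.9) / 6 = 1.8667%
Σ(R_i − R̄_i)(R_m − R̄_m) = 111.3867  ⇒  Cov = 111.3867 / 5 = 22.2773
Σ(R_m − R̄_m)² = 142.0933  ⇒  Var(R_m) = 142.0933 / 5 = 28.4187
β = Cov / Var(R_m) = 22.2773 / 28.4187 = 0.7839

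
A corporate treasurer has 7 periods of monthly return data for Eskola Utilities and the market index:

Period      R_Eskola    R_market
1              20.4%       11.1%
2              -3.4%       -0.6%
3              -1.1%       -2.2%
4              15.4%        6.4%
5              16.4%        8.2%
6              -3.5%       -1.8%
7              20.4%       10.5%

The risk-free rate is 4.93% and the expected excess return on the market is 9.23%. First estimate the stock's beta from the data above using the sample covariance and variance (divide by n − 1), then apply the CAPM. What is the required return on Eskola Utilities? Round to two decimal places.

22.41%

Mean R_i = (20.4 − 3.4 − 1.1 + 15.4 + 16.4 − 3.5 + 20.4) / 7 = 9.2286%
Mean R_m = (11.1 − 0.6 − 2.2 + 6.4 + 8.2 − 1.8 + 10.5) / 7 = 4.5143%
Σ(R_i − R̄_i)(R_m − R̄_m) = 392.8171  ⇒  Cov = 392.8171 / 6 = 65.4695
Σ(R_m − R̄_m)² = 207.4486  ⇒  Var(R_m) = 207.4486 / 6 = 34.5748
β = Cov / Var(R_m) = 65.4695 / 34.5748 = 1.8936
E(R) = R_f + β × MRP = 4.93% + 1.8936 × 9.23% = 22.41%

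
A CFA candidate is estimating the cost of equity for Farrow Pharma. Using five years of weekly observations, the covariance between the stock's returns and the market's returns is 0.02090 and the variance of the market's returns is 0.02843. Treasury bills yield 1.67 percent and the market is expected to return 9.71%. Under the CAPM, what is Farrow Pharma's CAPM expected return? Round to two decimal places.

β = Cov(R_i, R_m) / Var(R_m) = 0.02090 / 0.02843 = 0.7351
MRP = 9.71% − 1.67% = 8.04%
E(R) = R_f + β × MRP = 1.67% + 0.7351 × 8.04% = 7.58%

7.58%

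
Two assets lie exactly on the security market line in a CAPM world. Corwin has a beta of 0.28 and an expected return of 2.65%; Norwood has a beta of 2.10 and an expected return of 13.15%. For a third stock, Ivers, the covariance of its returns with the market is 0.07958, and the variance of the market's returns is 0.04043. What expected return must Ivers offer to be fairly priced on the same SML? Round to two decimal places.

MRP = (13.15% − 2.65%) / (2.10 − 0.28) = 5.7692%
R_f = 2.65% − 0.28 × 5.7692% = 1.0346%
β_Ivers = Cov / Var(R_m) = 0.07958 / 0.04043 = 1.9683
E(R_Ivers) = R_f + β × MRP = 1.0346% + 1.9683 × 5.7692% = 12.39%

12.39%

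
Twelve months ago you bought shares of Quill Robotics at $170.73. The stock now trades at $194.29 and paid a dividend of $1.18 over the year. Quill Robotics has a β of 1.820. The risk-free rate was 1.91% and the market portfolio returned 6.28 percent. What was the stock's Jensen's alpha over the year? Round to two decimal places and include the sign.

+4.63%

Realised HPR = (P1 + D1 − P0) / P0 = (194.29 + 1.18 − 170.73) / 170.73 = 24.74 / 170.73 = 14.4907%
MRP = 6.28% − 1.91% = 4.37%
CAPM required = R_f + β·MRP = 1.91% + 1.820 × 4.37% = 9.86340%
α = realised − required = 14.4907% − 9.86340% = +4.63%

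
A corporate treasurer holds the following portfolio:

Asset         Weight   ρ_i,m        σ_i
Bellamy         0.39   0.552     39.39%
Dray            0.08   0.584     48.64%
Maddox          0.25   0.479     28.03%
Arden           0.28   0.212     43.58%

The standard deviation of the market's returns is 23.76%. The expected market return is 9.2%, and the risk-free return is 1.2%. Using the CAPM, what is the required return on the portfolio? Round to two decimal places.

β_Bellamy = 0.552 × 39.39% / 23.76% = 0.9151
β_Dray = 0.584 × 48.64% / 23.76% = 1.1955
β_Maddox = 0.479 × 28.03% / 23.76% = 0.5651
β_Arden = 0.212 × 43.58% / 23.76% = 0.3888
β_P = Σ w_i β_i = 0.39×0.9151 + 0.08×1.1955 + 0.25×0.5651 + 0.28×0.3888 = 0.7027
MRP = 9.2% − 1.2% = 8.00%
E(R_P) = R_f + β_P × MRP = 1.2% + 0.7027 × 8.0% = 6.82%

6.82%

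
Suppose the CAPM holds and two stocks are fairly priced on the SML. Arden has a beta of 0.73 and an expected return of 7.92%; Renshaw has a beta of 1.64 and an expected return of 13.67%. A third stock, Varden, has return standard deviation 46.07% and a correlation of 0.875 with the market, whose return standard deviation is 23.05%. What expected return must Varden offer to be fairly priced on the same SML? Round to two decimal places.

MRP = (13.67% − 7.92%) / (1.64 − 0.73) = 6.3187%
R_f = 7.92% − 0.73 × 6.3187% = 3.3073%
β_Varden = ρ·σ_i/σ_m = 0.875 × 46.07 / 23.05 = 1.7489
E(R_Varden) = R_f + β × MRP = 3.3073% + 1.7489 × 6.3187% = 14.36%

14.36%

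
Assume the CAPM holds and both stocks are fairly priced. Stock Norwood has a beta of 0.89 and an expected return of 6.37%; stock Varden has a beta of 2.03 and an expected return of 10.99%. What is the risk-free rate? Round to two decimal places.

Both satisfy E(R) = R_f + β·MRP, so the slope of the SML is
MRP = (10.99% − 6.37%) / (2.03 − 0.89) = 4.62% / 1.14 = 4.0526%
R_f = E(R_Norwood) − β_Norwood·MRP = 6.37% − 0.89 × 4.0526% = 2.7632%

2.76%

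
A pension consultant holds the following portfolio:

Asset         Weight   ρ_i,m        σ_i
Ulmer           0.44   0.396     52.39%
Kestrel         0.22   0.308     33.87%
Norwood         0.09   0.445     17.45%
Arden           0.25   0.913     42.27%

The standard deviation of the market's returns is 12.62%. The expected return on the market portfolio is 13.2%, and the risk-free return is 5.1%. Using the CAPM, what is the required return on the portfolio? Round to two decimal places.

19.07%

β_Ulmer = 0.396 × 52.39% / 12.62% = 1.6439
β_Kestrel = 0.308 × 33.87% / 12.62% = 0.8266
β_Norwood = 0.445 × 17.45% / 12.62% = 0.6153
β_Arden = 0.913 × 42.27% / 12.62% = 3.0580
β_P = Σ w_i β_i = 0.44×1.6439 + 0.22×0.8266 + 0.09×0.6153 + 0.25×3.0580 = 1.7250
MRP = 13.2% − 5.1% = 8.10%
E(R_P) = R_f + β_P × MRP = 5.1% + 1.7250 × 8.1% = 19.07%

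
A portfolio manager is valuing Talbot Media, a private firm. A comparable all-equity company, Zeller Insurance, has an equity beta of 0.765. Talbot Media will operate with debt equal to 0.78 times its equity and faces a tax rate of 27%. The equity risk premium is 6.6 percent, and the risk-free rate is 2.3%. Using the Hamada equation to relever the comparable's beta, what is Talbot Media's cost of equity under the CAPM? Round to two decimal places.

β_L = β_U × [1 + (1 − t)(D/E)] = 0.765 × [1 + (1 − 0.27) × 0.78]
    = 0.765 × [1 + 0.73 × 0.78] = 0.765 × 1.5694 = 1.2006
E(R) = R_f + β_L × MRP = 2.3% + 1.2006 × 6.6% = 10.22%

10.22%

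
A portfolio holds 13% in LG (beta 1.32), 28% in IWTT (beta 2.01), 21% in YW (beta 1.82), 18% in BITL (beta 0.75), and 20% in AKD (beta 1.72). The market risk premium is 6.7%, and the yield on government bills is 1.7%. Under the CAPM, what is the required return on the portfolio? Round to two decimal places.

12.39%

β_P = Σ w_i β_i = 0.13×1.32 + 0.28×2.01 + 0.21×1.82 + 0.18×0.75 + 0.20×1.72 = 1.5956
E(R_P) = R_f + β_P × MRP = 1.7% + 1.5956 × 6.7% = 12.39%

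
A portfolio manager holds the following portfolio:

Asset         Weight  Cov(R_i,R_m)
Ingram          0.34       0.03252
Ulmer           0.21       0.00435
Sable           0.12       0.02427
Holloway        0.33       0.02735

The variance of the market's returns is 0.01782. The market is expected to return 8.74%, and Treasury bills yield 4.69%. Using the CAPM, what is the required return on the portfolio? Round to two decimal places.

β_Ingram = 0.03252 / 0.01782 = 1.8249
β_Ulmer = 0.00435 / 0.01782 = 0.2441
β_Sable = 0.02427 / 0.01782 = 1.3620
β_Holloway = 0.02735 / 0.01782 = 1.5348
β_P = Σ w_i β_i = 0.34×1.8249 + 0.21×0.2441 + 0.12×1.3620 + 0.33×1.5348 = 1.3417
MRP = 8.74% − 4.69% = 4.05%
E(R_P) = R_f + β_P × MRP = 4.69% + 1.3417 × 4.05% = 10.12%

10.12%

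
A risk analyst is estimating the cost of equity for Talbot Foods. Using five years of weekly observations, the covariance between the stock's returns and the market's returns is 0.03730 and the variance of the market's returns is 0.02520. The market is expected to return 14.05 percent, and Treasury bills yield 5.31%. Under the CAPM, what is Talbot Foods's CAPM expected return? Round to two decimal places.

18.25%

β = Cov(R_i, R_m) / Var(R_m) = 0.03730 / 0.02520 = 1.4802
MRP = 14.05% − 5.31% = 8.74%
E(R) = R_f + β × MRP = 5.31% + 1.4802 × 8.74% = 18.25%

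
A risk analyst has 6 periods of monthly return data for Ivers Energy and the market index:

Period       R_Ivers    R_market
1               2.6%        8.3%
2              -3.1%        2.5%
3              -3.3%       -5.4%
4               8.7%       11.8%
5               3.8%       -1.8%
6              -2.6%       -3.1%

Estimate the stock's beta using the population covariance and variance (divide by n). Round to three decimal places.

Mean R_i = (2.6 − 3.1 − 3.3 + 8.7 + 3.8 − 2.6) / 6 = 1.0167%
Mean R_m = (8.3 + 2.5 − 5.4 + 11.8 − 1.8 − 3.1) / 6 = 2.0500%
Σ(R_i − R̄_i)(R_m − R̄_m) = 123.0250  ⇒  Cov = 123.0250 / 6 = 20.5042
Σ(R_m − R̄_m)² = 231.1750  ⇒  Var(R_m) = 231.1750 / 6 = 38.5292
β = Cov / Var(R_m) = 20.5042 / 38.5292 = 0.5322

0.532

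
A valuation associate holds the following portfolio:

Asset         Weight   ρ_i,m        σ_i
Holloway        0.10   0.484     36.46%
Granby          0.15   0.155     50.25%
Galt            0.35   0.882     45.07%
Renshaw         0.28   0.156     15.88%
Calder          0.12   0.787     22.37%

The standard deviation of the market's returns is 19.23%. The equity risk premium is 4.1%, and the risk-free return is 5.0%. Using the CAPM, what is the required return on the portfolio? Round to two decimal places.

β_Holloway = 0.484 × 36.46% / 19.23% = 0.9177
β_Granby = 0.155 × 50.25% / 19.23% = 0.4050
β_Galt = 0.882 × 45.07% / 19.23% = 2.0672
β_Renshaw = 0.156 × 15.88% / 19.23% = 0.1288
β_Calder = 0.787 × 22.37% / 19.23% = 0.9155
β_P = Σ w_i β_i = 0.10×0.9177 + 0.15×0.4050 + 0.35×2.0672 + 0.28×0.1288 + 0.12×0.9155 = 1.0220
E(R_P) = R_f + β_P × MRP = 5.0% + 1.0220 × 4.1% = 9.19%

9.19%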